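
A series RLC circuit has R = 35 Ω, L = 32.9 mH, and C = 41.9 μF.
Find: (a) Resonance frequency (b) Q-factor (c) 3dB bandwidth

Step 1 — Resonance condition Im(Z)=0 gives ω₀ = 1/√(LC).
Step 2 — ω₀ = 1/√(0.0329·4.19e-05) = 851.7 rad/s.
Step 3 — f₀ = ω₀/(2π) = 135.6 Hz.
Step 4 — Series Q: Q = ω₀L/R = 851.7·0.0329/35 = 0.8006.
Step 5 — 3dB bandwidth: Δω = ω₀/Q = 1064 rad/s; BW = Δω/(2π) = 169.3 Hz.

(a) f₀ = 135.6 Hz  (b) Q = 0.8006  (c) BW = 169.3 Hz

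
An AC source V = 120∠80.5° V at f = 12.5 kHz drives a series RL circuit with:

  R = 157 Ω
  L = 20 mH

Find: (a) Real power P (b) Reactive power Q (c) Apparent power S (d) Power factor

Step 1 — Angular frequency: ω = 2π·f = 2π·1.25e+04 = 7.854e+04 rad/s.
Step 2 — Component impedances:
  R: Z = R = 157 Ω
  L: Z = jωL = j·7.854e+04·0.02 = 0 + j1571 Ω
Step 3 — Series combination: Z_total = R + L = 157 + j1571 Ω = 1579∠84.3° Ω.
Step 4 — Source phasor: V = 120∠80.5° V = 19.81 + j118.4 V.
Step 5 — Current: I = V / Z = 0.07585 - j0.005028 A = 0.07602∠-3.8° A.
Step 6 — Complex power: S = V·I* = 0.9072 + j9.077 VA.
Step 7 — Real power: P = Re(S) = 0.9072 W.
Step 8 — Reactive power: Q = Im(S) = 9.077 VAR.
Step 9 — Apparent power: |S| = 9.122 VA.
Step 10 — Power factor: PF = P/|S| = 0.09945 (lagging).

(a) P = 0.9072 W  (b) Q = 9.077 VAR  (c) S = 9.122 VA  (d) PF = 0.09945 (lagging)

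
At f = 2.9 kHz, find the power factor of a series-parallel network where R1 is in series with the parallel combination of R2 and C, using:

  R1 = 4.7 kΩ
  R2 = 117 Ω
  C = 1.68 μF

Step 1 — Angular frequency: ω = 2π·f = 2π·2900 = 1.822e+04 rad/s.
Step 2 — Component impedances:
  R1: Z = R = 4700 Ω
  R2: Z = R = 117 Ω
  C: Z = 1/(jωC) = -j/(ω·C) = 0 - j32.67 Ω
Step 3 — Parallel branch: R2 || C = 1/(1/R2 + 1/C) = 8.461 - j30.3 Ω.
Step 4 — Series with R1: Z_total = R1 + (R2 || C) = 4708 - j30.3 Ω = 4709∠-0.4° Ω.
Step 5 — Power factor: PF = cos(φ) = Re(Z)/|Z| = 4708.5/4708.6 = 1.
Step 6 — Type: Im(Z) = -30.3 ⇒ leading (phase φ = -0.4°).

PF = 1 (leading, φ = -0.4°)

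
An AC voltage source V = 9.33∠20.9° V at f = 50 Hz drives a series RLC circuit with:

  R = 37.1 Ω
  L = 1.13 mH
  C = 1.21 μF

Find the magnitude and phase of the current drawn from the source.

Step 1 — Angular frequency: ω = 2π·f = 2π·50 = 314.2 rad/s.
Step 2 — Component impedances:
  R: Z = R = 37.1 Ω
  L: Z = jωL = j·314.2·0.00113 = 0 + j0.355 Ω
  C: Z = 1/(jωC) = -j/(ω·C) = 0 - j2631 Ω
Step 3 — Series combination: Z_total = R + L + C = 37.1 - j2630 Ω = 2631∠-89.2° Ω.
Step 4 — Source phasor: V = 9.33∠20.9° V = 8.716 + j3.328 V.
Step 5 — Ohm's law: I = V / Z_total = (8.716 + j3.328) / (37.1 - j2630) = -0.001218 + j0.003331 A.
Step 6 — Convert to polar: |I| = 0.003547 A, ∠I = 110.1°.

I = 0.003547∠110.1° A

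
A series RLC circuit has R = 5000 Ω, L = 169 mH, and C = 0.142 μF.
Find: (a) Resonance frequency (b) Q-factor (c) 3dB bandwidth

Step 1 — Resonance condition Im(Z)=0 gives ω₀ = 1/√(LC).
Step 2 — ω₀ = 1/√(0.169·1.42e-07) = 6455 rad/s.
Step 3 — f₀ = ω₀/(2π) = 1027 Hz.
Step 4 — Series Q: Q = ω₀L/R = 6455·0.169/5000 = 0.2182.
Step 5 — 3dB bandwidth: Δω = ω₀/Q = 2.959e+04 rad/s; BW = Δω/(2π) = 4709 Hz.

(a) f₀ = 1027 Hz  (b) Q = 0.2182  (c) BW = 4709 Hz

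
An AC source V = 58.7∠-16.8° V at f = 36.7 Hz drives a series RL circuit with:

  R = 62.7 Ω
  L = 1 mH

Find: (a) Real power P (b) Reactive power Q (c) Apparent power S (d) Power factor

Step 1 — Angular frequency: ω = 2π·f = 2π·36.7 = 230.6 rad/s.
Step 2 — Component impedances:
  R: Z = R = 62.7 Ω
  L: Z = jωL = j·230.6·0.001 = 0 + j0.2306 Ω
Step 3 — Series combination: Z_total = R + L = 62.7 + j0.2306 Ω = 62.7∠0.2° Ω.
Step 4 — Source phasor: V = 58.7∠-16.8° V = 56.19 - j16.97 V.
Step 5 — Current: I = V / Z = 0.8952 - j0.2739 A = 0.9362∠-17.0° A.
Step 6 — Complex power: S = V·I* = 54.95 + j0.2021 VA.
Step 7 — Real power: P = Re(S) = 54.95 W.
Step 8 — Reactive power: Q = Im(S) = 0.2021 VAR.
Step 9 — Apparent power: |S| = 54.95 VA.
Step 10 — Power factor: PF = P/|S| = 1 (lagging).

(a) P = 54.95 W  (b) Q = 0.2021 VAR  (c) S = 54.95 VA  (d) PF = 1 (lagging)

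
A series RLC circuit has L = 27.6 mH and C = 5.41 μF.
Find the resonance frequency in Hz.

Step 1 — Resonance condition Im(Z)=0 gives ω₀ = 1/√(LC).
Step 2 — ω₀ = 1/√(0.0276·5.41e-06) = 2588 rad/s.
Step 3 — f₀ = ω₀/(2π) = 411.9 Hz.

f₀ = 411.9 Hz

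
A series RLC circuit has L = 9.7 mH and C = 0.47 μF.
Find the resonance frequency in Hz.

Step 1 — Resonance condition Im(Z)=0 gives ω₀ = 1/√(LC).
Step 2 — ω₀ = 1/√(0.0097·4.7e-07) = 1.481e+04 rad/s.
Step 3 — f₀ = ω₀/(2π) = 2357 Hz.

f₀ = 2357 Hz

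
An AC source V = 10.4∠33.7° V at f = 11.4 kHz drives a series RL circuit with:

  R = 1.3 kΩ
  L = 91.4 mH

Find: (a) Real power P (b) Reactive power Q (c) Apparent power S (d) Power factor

Step 1 — Angular frequency: ω = 2π·f = 2π·1.14e+04 = 7.163e+04 rad/s.
Step 2 — Component impedances:
  R: Z = R = 1300 Ω
  L: Z = jωL = j·7.163e+04·0.0914 = 0 + j6547 Ω
Step 3 — Series combination: Z_total = R + L = 1300 + j6547 Ω = 6675∠78.8° Ω.
Step 4 — Source phasor: V = 10.4∠33.7° V = 8.652 + j5.77 V.
Step 5 — Current: I = V / Z = 0.0011 - j0.001103 A = 0.001558∠-45.1° A.
Step 6 — Complex power: S = V·I* = 0.003156 + j0.01589 VA.
Step 7 — Real power: P = Re(S) = 0.003156 W.
Step 8 — Reactive power: Q = Im(S) = 0.01589 VAR.
Step 9 — Apparent power: |S| = 0.0162 VA.
Step 10 — Power factor: PF = P/|S| = 0.1948 (lagging).

(a) P = 0.003156 W  (b) Q = 0.01589 VAR  (c) S = 0.0162 VA  (d) PF = 0.1948 (lagging)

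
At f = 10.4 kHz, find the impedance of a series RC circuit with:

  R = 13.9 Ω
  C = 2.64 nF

Step 1 — Angular frequency: ω = 2π·f = 2π·1.04e+04 = 6.535e+04 rad/s.
Step 2 — Component impedances:
  R: Z = R = 13.9 Ω
  C: Z = 1/(jωC) = -j/(ω·C) = 0 - j5797 Ω
Step 3 — Series combination: Z_total = R + C = 13.9 - j5797 Ω = 5797∠-89.9° Ω.

Z = 13.9 - j5797 Ω = 5797∠-89.9° Ω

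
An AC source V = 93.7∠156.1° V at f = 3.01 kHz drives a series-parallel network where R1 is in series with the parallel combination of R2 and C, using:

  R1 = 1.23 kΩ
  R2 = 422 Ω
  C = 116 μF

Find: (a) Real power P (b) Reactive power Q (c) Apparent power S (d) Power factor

Step 1 — Angular frequency: ω = 2π·f = 2π·3010 = 1.891e+04 rad/s.
Step 2 — Component impedances:
  R1: Z = R = 1230 Ω
  R2: Z = R = 422 Ω
  C: Z = 1/(jωC) = -j/(ω·C) = 0 - j0.4558 Ω
Step 3 — Parallel branch: R2 || C = 1/(1/R2 + 1/C) = 0.0004924 - j0.4558 Ω.
Step 4 — Series with R1: Z_total = R1 + (R2 || C) = 1230 - j0.4558 Ω = 1230∠-0.0° Ω.
Step 5 — Source phasor: V = 93.7∠156.1° V = -85.67 + j37.96 V.
Step 6 — Current: I = V / Z = -0.06966 + j0.03084 A = 0.07618∠156.1° A.
Step 7 — Complex power: S = V·I* = 7.138 - j0.002645 VA.
Step 8 — Real power: P = Re(S) = 7.138 W.
Step 9 — Reactive power: Q = Im(S) = -0.002645 VAR.
Step 10 — Apparent power: |S| = 7.138 VA.
Step 11 — Power factor: PF = P/|S| = 1 (leading).

(a) P = 7.138 W  (b) Q = -0.002645 VAR  (c) S = 7.138 VA  (d) PF = 1 (leading)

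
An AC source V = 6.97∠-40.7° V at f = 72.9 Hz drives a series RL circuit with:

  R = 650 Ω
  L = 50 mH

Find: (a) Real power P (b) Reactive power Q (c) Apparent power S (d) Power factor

Step 1 — Angular frequency: ω = 2π·f = 2π·72.9 = 458 rad/s.
Step 2 — Component impedances:
  R: Z = R = 650 Ω
  L: Z = jωL = j·458·0.05 = 0 + j22.9 Ω
Step 3 — Series combination: Z_total = R + L = 650 + j22.9 Ω = 650.4∠2.0° Ω.
Step 4 — Source phasor: V = 6.97∠-40.7° V = 5.284 - j4.545 V.
Step 5 — Current: I = V / Z = 0.007873 - j0.00727 A = 0.01072∠-42.7° A.
Step 6 — Complex power: S = V·I* = 0.07465 + j0.00263 VA.
Step 7 — Real power: P = Re(S) = 0.07465 W.
Step 8 — Reactive power: Q = Im(S) = 0.00263 VAR.
Step 9 — Apparent power: |S| = 0.07469 VA.
Step 10 — Power factor: PF = P/|S| = 0.9994 (lagging).

(a) P = 0.07465 W  (b) Q = 0.00263 VAR  (c) S = 0.07469 VA  (d) PF = 0.9994 (lagging)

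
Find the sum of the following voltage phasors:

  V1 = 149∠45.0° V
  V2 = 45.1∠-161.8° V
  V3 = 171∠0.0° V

Step 1 — Convert each phasor to rectangular form:
  V1 = 149·(cos(45.0°) + j·sin(45.0°)) = 105.4 + j105.4 V
  V2 = 45.1·(cos(-161.8°) + j·sin(-161.8°)) = -42.84 - j14.09 V
  V3 = 171·(cos(0.0°) + j·sin(0.0°)) = 171 V
Step 2 — Sum components: V_total = 233.5 + j91.27 V.
Step 3 — Convert to polar: |V_total| = 250.7 V, ∠V_total = 21.3°.

V_total = 250.7∠21.3° V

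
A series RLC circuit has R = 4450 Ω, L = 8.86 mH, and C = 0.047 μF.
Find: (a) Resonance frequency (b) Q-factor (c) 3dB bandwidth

Step 1 — Resonance: ω₀ = 1/√(LC) = 1/√(0.00886·4.7e-08) = 4.9e+04 rad/s.
Step 2 — f₀ = ω₀/(2π) = 7799 Hz.
Step 3 — Series Q: Q = ω₀L/R = 4.9e+04·0.00886/4450 = 0.09757.
Step 4 — Bandwidth: Δω = ω₀/Q = 5.023e+05 rad/s; BW = Δω/(2π) = 7.994e+04 Hz.

(a) f₀ = 7799 Hz  (b) Q = 0.09757  (c) BW = 7.994e+04 Hz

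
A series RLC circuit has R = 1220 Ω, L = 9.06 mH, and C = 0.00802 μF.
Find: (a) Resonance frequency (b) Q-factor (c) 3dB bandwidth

Step 1 — Resonance: ω₀ = 1/√(LC) = 1/√(0.00906·8.02e-09) = 1.173e+05 rad/s.
Step 2 — f₀ = ω₀/(2π) = 1.867e+04 Hz.
Step 3 — Series Q: Q = ω₀L/R = 1.173e+05·0.00906/1220 = 0.8712.
Step 4 — Bandwidth: Δω = ω₀/Q = 1.347e+05 rad/s; BW = Δω/(2π) = 2.143e+04 Hz.

(a) f₀ = 1.867e+04 Hz  (b) Q = 0.8712  (c) BW = 2.143e+04 Hz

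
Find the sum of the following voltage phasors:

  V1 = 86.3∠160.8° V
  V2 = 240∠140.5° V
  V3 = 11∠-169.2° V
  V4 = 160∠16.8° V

Step 1 — Convert each phasor to rectangular form:
  V1 = 86.3·(cos(160.8°) + j·sin(160.8°)) = -81.5 + j28.38 V
  V2 = 240·(cos(140.5°) + j·sin(140.5°)) = -185.2 + j152.7 V
  V3 = 11·(cos(-169.2°) + j·sin(-169.2°)) = -10.81 - j2.061 V
  V4 = 160·(cos(16.8°) + j·sin(16.8°)) = 153.2 + j46.25 V
Step 2 — Sum components: V_total = -124.3 + j225.2 V.
Step 3 — Convert to polar: |V_total| = 257.3 V, ∠V_total = 118.9°.

V_total = 257.3∠118.9° V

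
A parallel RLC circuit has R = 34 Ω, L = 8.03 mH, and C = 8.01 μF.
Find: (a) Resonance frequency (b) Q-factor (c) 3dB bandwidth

Step 1 — Resonance: ω₀ = 1/√(LC) = 1/√(0.00803·8.01e-06) = 3943 rad/s.
Step 2 — f₀ = ω₀/(2π) = 627.5 Hz.
Step 3 — Parallel Q: Q = R/(ω₀L) = 34/(3943·0.00803) = 1.074.
Step 4 — Bandwidth: Δω = ω₀/Q = 3672 rad/s; BW = Δω/(2π) = 584.4 Hz.

(a) f₀ = 627.5 Hz  (b) Q = 1.074  (c) BW = 584.4 Hz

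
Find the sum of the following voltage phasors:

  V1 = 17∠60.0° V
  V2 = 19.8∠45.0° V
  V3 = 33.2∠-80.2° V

Step 1 — Convert each phasor to rectangular form:
  V1 = 17·(cos(60.0°) + j·sin(60.0°)) = 8.5 + j14.72 V
  V2 = 19.8·(cos(45.0°) + j·sin(45.0°)) = 14 + j14 V
  V3 = 33.2·(cos(-80.2°) + j·sin(-80.2°)) = 5.651 - j32.72 V
Step 2 — Sum components: V_total = 28.15 - j3.992 V.
Step 3 — Convert to polar: |V_total| = 28.43 V, ∠V_total = -8.1°.

V_total = 28.43∠-8.1° V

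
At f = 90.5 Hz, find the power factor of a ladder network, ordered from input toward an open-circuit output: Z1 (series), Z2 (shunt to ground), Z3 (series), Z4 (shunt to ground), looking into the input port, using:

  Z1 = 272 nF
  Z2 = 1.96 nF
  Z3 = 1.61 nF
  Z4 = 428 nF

Step 1 — Angular frequency: ω = 2π·f = 2π·90.5 = 568.6 rad/s.
Step 2 — Component impedances:
  Z1: Z = 1/(jωC) = -j/(ω·C) = 0 - j6466 Ω
  Z2: Z = 1/(jωC) = -j/(ω·C) = 0 - j8.973e+05 Ω
  Z3: Z = 1/(jωC) = -j/(ω·C) = 0 - j1.092e+06 Ω
  Z4: Z = 1/(jωC) = -j/(ω·C) = 0 - j4109 Ω
Step 3 — Ladder network (open output): work backward from the far end, alternating series and parallel combinations. Z_in = 0 - j4.999e+05 Ω = 4.999e+05∠-90.0° Ω.
Step 4 — Power factor: PF = cos(φ) = Re(Z)/|Z| = 0/4.999e+05 = 0.
Step 5 — Type: Im(Z) = -4.999e+05 ⇒ leading (phase φ = -90.0°).

PF = 0 (leading, φ = -90.0°)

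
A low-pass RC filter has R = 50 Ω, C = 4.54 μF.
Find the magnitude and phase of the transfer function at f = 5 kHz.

Step 1 — Angular frequency: ω = 2π·5000 = 3.142e+04 rad/s.
Step 2 — Transfer function: H(jω) = 1/(1 + jωRC).
Step 3 — Denominator: 1 + jωRC = 1 + j·3.142e+04·50·4.54e-06 = 1 + j7.131.
Step 4 — H = 0.01928 - j0.1375.
Step 5 — Magnitude: |H| = 0.1389 (-17.1 dB); phase: φ = -82.0°.

|H| = 0.1389 (-17.1 dB), φ = -82.0°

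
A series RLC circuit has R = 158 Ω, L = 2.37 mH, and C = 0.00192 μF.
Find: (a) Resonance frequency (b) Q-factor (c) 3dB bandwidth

Step 1 — Resonance: ω₀ = 1/√(LC) = 1/√(0.00237·1.92e-09) = 4.688e+05 rad/s.
Step 2 — f₀ = ω₀/(2π) = 7.461e+04 Hz.
Step 3 — Series Q: Q = ω₀L/R = 4.688e+05·0.00237/158 = 7.032.
Step 4 — Bandwidth: Δω = ω₀/Q = 6.667e+04 rad/s; BW = Δω/(2π) = 1.061e+04 Hz.

(a) f₀ = 7.461e+04 Hz  (b) Q = 7.032  (c) BW = 1.061e+04 Hz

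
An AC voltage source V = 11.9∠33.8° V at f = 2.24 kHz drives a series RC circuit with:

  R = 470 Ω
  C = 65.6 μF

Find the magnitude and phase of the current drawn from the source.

Step 1 — Angular frequency: ω = 2π·f = 2π·2240 = 1.407e+04 rad/s.
Step 2 — Component impedances:
  R: Z = R = 470 Ω
  C: Z = 1/(jωC) = -j/(ω·C) = 0 - j1.083 Ω
Step 3 — Series combination: Z_total = R + C = 470 - j1.083 Ω = 470∠-0.1° Ω.
Step 4 — Source phasor: V = 11.9∠33.8° V = 9.889 + j6.62 V.
Step 5 — Ohm's law: I = V / Z_total = (9.889 + j6.62) / (470 - j1.083) = 0.02101 + j0.01413 A.
Step 6 — Convert to polar: |I| = 0.02532 A, ∠I = 33.9°.

I = 0.02532∠33.9° A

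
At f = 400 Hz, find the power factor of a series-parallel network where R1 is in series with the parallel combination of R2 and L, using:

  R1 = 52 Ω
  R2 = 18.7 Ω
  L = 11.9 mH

Step 1 — Angular frequency: ω = 2π·f = 2π·400 = 2513 rad/s.
Step 2 — Component impedances:
  R1: Z = R = 52 Ω
  R2: Z = R = 18.7 Ω
  L: Z = jωL = j·2513·0.0119 = 0 + j29.91 Ω
Step 3 — Parallel branch: R2 || L = 1/(1/R2 + 1/L) = 13.44 + j8.406 Ω.
Step 4 — Series with R1: Z_total = R1 + (R2 || L) = 65.44 + j8.406 Ω = 65.98∠7.3° Ω.
Step 5 — Power factor: PF = cos(φ) = Re(Z)/|Z| = 65.4442/65.9818 = 0.9919.
Step 6 — Type: Im(Z) = 8.406 ⇒ lagging (phase φ = 7.3°).

PF = 0.9919 (lagging, φ = 7.3°)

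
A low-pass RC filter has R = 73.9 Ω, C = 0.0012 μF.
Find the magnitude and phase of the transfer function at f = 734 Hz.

Step 1 — Angular frequency: ω = 2π·734 = 4612 rad/s.
Step 2 — Transfer function: H(jω) = 1/(1 + jωRC).
Step 3 — Denominator: 1 + jωRC = 1 + j·4612·73.9·1.2e-09 = 1 + j0.000409.
Step 4 — H = 1 - j0.000409.
Step 5 — Magnitude: |H| = 1 (-0.0 dB); phase: φ = -0.0°.

|H| = 1 (-0.0 dB), φ = -0.0°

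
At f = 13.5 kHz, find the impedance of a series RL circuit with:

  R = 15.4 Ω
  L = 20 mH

Step 1 — Angular frequency: ω = 2π·f = 2π·1.35e+04 = 8.482e+04 rad/s.
Step 2 — Component impedances:
  R: Z = R = 15.4 Ω
  L: Z = jωL = j·8.482e+04·0.02 = 0 + j1696 Ω
Step 3 — Series combination: Z_total = R + L = 15.4 + j1696 Ω = 1697∠89.5° Ω.

Z = 15.4 + j1696 Ω = 1697∠89.5° Ω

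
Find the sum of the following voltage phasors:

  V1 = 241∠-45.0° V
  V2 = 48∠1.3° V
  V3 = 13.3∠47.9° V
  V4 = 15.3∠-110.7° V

Step 1 — Convert each phasor to rectangular form:
  V1 = 241·(cos(-45.0°) + j·sin(-45.0°)) = 170.4 - j170.4 V
  V2 = 48·(cos(1.3°) + j·sin(1.3°)) = 47.99 + j1.089 V
  V3 = 13.3·(cos(47.9°) + j·sin(47.9°)) = 8.917 + j9.868 V
  V4 = 15.3·(cos(-110.7°) + j·sin(-110.7°)) = -5.408 - j14.31 V
Step 2 — Sum components: V_total = 221.9 - j173.8 V.
Step 3 — Convert to polar: |V_total| = 281.8 V, ∠V_total = -38.1°.

V_total = 281.8∠-38.1° V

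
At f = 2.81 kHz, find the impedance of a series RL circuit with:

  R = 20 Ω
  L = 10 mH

Step 1 — Angular frequency: ω = 2π·f = 2π·2810 = 1.766e+04 rad/s.
Step 2 — Component impedances:
  R: Z = R = 20 Ω
  L: Z = jωL = j·1.766e+04·0.01 = 0 + j176.6 Ω
Step 3 — Series combination: Z_total = R + L = 20 + j176.6 Ω = 177.7∠83.5° Ω.

Z = 20 + j176.6 Ω = 177.7∠83.5° Ω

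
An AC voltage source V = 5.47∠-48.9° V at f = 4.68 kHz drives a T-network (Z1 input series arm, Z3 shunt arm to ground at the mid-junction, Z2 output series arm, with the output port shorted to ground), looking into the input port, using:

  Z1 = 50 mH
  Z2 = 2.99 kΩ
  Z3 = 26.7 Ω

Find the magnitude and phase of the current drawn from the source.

Step 1 — Angular frequency: ω = 2π·f = 2π·4680 = 2.941e+04 rad/s.
Step 2 — Component impedances:
  Z1: Z = jωL = j·2.941e+04·0.05 = 0 + j1470 Ω
  Z2: Z = R = 2990 Ω
  Z3: Z = R = 26.7 Ω
Step 3 — With the output port shorted to ground, the output series arm Z2 runs from the junction to ground; the shunt arm Z3 also runs from the junction to ground. They appear in parallel: Z3 || Z2 = 26.46 Ω.
Step 4 — Series with input arm Z1: Z_in = Z1 + (Z3 || Z2) = 26.46 + j1470 Ω = 1471∠89.0° Ω.
Step 5 — Source phasor: V = 5.47∠-48.9° V = 3.596 - j4.122 V.
Step 6 — Ohm's law: I = V / Z_total = (3.596 - j4.122) / (26.46 + j1470) = -0.002759 - j0.002495 A.
Step 7 — Convert to polar: |I| = 0.00372 A, ∠I = -137.9°.

I = 0.00372∠-137.9° A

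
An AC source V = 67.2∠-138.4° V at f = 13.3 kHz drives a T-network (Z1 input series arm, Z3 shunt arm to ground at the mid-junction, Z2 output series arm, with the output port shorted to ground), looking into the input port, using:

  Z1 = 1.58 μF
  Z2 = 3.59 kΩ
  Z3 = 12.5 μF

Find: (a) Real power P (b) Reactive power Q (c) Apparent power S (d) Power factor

Step 1 — Angular frequency: ω = 2π·f = 2π·1.33e+04 = 8.357e+04 rad/s.
Step 2 — Component impedances:
  Z1: Z = 1/(jωC) = -j/(ω·C) = 0 - j7.574 Ω
  Z2: Z = R = 3590 Ω
  Z3: Z = 1/(jωC) = -j/(ω·C) = 0 - j0.9573 Ω
Step 3 — With the output port shorted to ground, the output series arm Z2 runs from the junction to ground; the shunt arm Z3 also runs from the junction to ground. They appear in parallel: Z3 || Z2 = 0.0002553 - j0.9573 Ω.
Step 4 — Series with input arm Z1: Z_in = Z1 + (Z3 || Z2) = 0.0002553 - j8.531 Ω = 8.531∠-90.0° Ω.
Step 5 — Source phasor: V = 67.2∠-138.4° V = -50.25 - j44.62 V.
Step 6 — Current: I = V / Z = 5.23 - j5.891 A = 7.877∠-48.4° A.
Step 7 — Complex power: S = V·I* = 0.01584 - j529.3 VA.
Step 8 — Real power: P = Re(S) = 0.01584 W.
Step 9 — Reactive power: Q = Im(S) = -529.3 VAR.
Step 10 — Apparent power: |S| = 529.3 VA.
Step 11 — Power factor: PF = P/|S| = 2.992e-05 (leading).

(a) P = 0.01584 W  (b) Q = -529.3 VAR  (c) S = 529.3 VA  (d) PF = 2.992e-05 (leading)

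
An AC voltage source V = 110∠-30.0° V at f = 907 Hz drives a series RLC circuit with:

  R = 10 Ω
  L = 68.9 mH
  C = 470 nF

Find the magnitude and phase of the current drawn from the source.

Step 1 — Angular frequency: ω = 2π·f = 2π·907 = 5699 rad/s.
Step 2 — Component impedances:
  R: Z = R = 10 Ω
  L: Z = jωL = j·5699·0.0689 = 0 + j392.7 Ω
  C: Z = 1/(jωC) = -j/(ω·C) = 0 - j373.3 Ω
Step 3 — Series combination: Z_total = R + L + C = 10 + j19.3 Ω = 21.74∠62.6° Ω.
Step 4 — Source phasor: V = 110∠-30.0° V = 95.26 - j55 V.
Step 5 — Ohm's law: I = V / Z_total = (95.26 - j55) / (10 + j19.3) = -0.2306 - j5.055 A.
Step 6 — Convert to polar: |I| = 5.06 A, ∠I = -92.6°.

I = 5.06∠-92.6° A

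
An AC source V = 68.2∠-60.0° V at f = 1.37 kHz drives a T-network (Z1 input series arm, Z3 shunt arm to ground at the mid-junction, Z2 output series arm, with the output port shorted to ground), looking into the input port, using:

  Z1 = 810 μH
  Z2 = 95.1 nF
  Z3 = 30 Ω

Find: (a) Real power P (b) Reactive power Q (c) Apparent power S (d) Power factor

Step 1 — Angular frequency: ω = 2π·f = 2π·1370 = 8608 rad/s.
Step 2 — Component impedances:
  Z1: Z = jωL = j·8608·0.00081 = 0 + j6.972 Ω
  Z2: Z = 1/(jωC) = -j/(ω·C) = 0 - j1222 Ω
  Z3: Z = R = 30 Ω
Step 3 — With the output port shorted to ground, the output series arm Z2 runs from the junction to ground; the shunt arm Z3 also runs from the junction to ground. They appear in parallel: Z3 || Z2 = 29.98 - j0.7363 Ω.
Step 4 — Series with input arm Z1: Z_in = Z1 + (Z3 || Z2) = 29.98 + j6.236 Ω = 30.62∠11.7° Ω.
Step 5 — Source phasor: V = 68.2∠-60.0° V = 34.1 - j59.06 V.
Step 6 — Current: I = V / Z = 0.6974 - j2.115 A = 2.227∠-71.7° A.
Step 7 — Complex power: S = V·I* = 148.7 + j30.93 VA.
Step 8 — Real power: P = Re(S) = 148.7 W.
Step 9 — Reactive power: Q = Im(S) = 30.93 VAR.
Step 10 — Apparent power: |S| = 151.9 VA.
Step 11 — Power factor: PF = P/|S| = 0.979 (lagging).

(a) P = 148.7 W  (b) Q = 30.93 VAR  (c) S = 151.9 VA  (d) PF = 0.979 (lagging)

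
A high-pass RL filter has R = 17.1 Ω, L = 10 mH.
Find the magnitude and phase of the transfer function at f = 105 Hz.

Step 1 — Angular frequency: ω = 2π·105 = 659.7 rad/s.
Step 2 — Transfer function: H(jω) = jωL/(R + jωL).
Step 3 — Numerator jωL = j·6.597; denominator R + jωL = 17.1 + j6.597.
Step 4 — H = 0.1296 + j0.3358.
Step 5 — Magnitude: |H| = 0.3599 (-8.9 dB); phase: φ = 68.9°.

|H| = 0.3599 (-8.9 dB), φ = 68.9°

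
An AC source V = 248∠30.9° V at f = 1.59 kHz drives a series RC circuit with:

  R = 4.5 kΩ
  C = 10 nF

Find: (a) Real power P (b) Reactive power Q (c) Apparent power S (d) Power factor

Step 1 — Angular frequency: ω = 2π·f = 2π·1590 = 9990 rad/s.
Step 2 — Component impedances:
  R: Z = R = 4500 Ω
  C: Z = 1/(jωC) = -j/(ω·C) = 0 - j1.001e+04 Ω
Step 3 — Series combination: Z_total = R + C = 4500 - j1.001e+04 Ω = 1.097e+04∠-65.8° Ω.
Step 4 — Source phasor: V = 248∠30.9° V = 212.8 + j127.4 V.
Step 5 — Current: I = V / Z = -0.002634 + j0.02244 A = 0.0226∠96.7° A.
Step 6 — Complex power: S = V·I* = 2.298 - j5.111 VA.
Step 7 — Real power: P = Re(S) = 2.298 W.
Step 8 — Reactive power: Q = Im(S) = -5.111 VAR.
Step 9 — Apparent power: |S| = 5.604 VA.
Step 10 — Power factor: PF = P/|S| = 0.41 (leading).

(a) P = 2.298 W  (b) Q = -5.111 VAR  (c) S = 5.604 VA  (d) PF = 0.41 (leading)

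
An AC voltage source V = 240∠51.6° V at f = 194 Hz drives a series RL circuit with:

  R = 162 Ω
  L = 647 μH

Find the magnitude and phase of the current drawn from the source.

Step 1 — Angular frequency: ω = 2π·f = 2π·194 = 1219 rad/s.
Step 2 — Component impedances:
  R: Z = R = 162 Ω
  L: Z = jωL = j·1219·0.000647 = 0 + j0.7887 Ω
Step 3 — Series combination: Z_total = R + L = 162 + j0.7887 Ω = 162∠0.3° Ω.
Step 4 — Source phasor: V = 240∠51.6° V = 149.1 + j188.1 V.
Step 5 — Ohm's law: I = V / Z_total = (149.1 + j188.1) / (162 + j0.7887) = 0.9258 + j1.157 A.
Step 6 — Convert to polar: |I| = 1.481 A, ∠I = 51.3°.

I = 1.481∠51.3° A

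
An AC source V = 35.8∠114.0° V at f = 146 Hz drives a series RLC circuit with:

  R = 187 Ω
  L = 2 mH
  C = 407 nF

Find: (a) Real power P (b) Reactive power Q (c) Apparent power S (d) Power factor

Step 1 — Angular frequency: ω = 2π·f = 2π·146 = 917.3 rad/s.
Step 2 — Component impedances:
  R: Z = R = 187 Ω
  L: Z = jωL = j·917.3·0.002 = 0 + j1.835 Ω
  C: Z = 1/(jωC) = -j/(ω·C) = 0 - j2678 Ω
Step 3 — Series combination: Z_total = R + L + C = 187 - j2677 Ω = 2683∠-86.0° Ω.
Step 4 — Source phasor: V = 35.8∠114.0° V = -14.56 + j32.7 V.
Step 5 — Current: I = V / Z = -0.01254 - j0.004564 A = 0.01334∠-160.0° A.
Step 6 — Complex power: S = V·I* = 0.03329 - j0.4765 VA.
Step 7 — Real power: P = Re(S) = 0.03329 W.
Step 8 — Reactive power: Q = Im(S) = -0.4765 VAR.
Step 9 — Apparent power: |S| = 0.4777 VA.
Step 10 — Power factor: PF = P/|S| = 0.0697 (leading).

(a) P = 0.03329 W  (b) Q = -0.4765 VAR  (c) S = 0.4777 VA  (d) PF = 0.0697 (leading)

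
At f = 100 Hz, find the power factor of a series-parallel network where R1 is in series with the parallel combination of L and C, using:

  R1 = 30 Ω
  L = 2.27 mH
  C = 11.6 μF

Step 1 — Angular frequency: ω = 2π·f = 2π·100 = 628.3 rad/s.
Step 2 — Component impedances:
  R1: Z = R = 30 Ω
  L: Z = jωL = j·628.3·0.00227 = 0 + j1.426 Ω
  C: Z = 1/(jωC) = -j/(ω·C) = 0 - j137.2 Ω
Step 3 — Parallel branch: L || C = 1/(1/L + 1/C) = 0 + j1.441 Ω.
Step 4 — Series with R1: Z_total = R1 + (L || C) = 30 + j1.441 Ω = 30.03∠2.8° Ω.
Step 5 — Power factor: PF = cos(φ) = Re(Z)/|Z| = 30/30.035 = 0.9988.
Step 6 — Type: Im(Z) = 1.441 ⇒ lagging (phase φ = 2.8°).

PF = 0.9988 (lagging, φ = 2.8°)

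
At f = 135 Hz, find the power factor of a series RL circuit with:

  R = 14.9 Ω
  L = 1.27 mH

Step 1 — Angular frequency: ω = 2π·f = 2π·135 = 848.2 rad/s.
Step 2 — Component impedances:
  R: Z = R = 14.9 Ω
  L: Z = jωL = j·848.2·0.00127 = 0 + j1.077 Ω
Step 3 — Series combination: Z_total = R + L = 14.9 + j1.077 Ω = 14.94∠4.1° Ω.
Step 4 — Power factor: PF = cos(φ) = Re(Z)/|Z| = 14.9/14.939 = 0.9974.
Step 5 — Type: Im(Z) = 1.077 ⇒ lagging (phase φ = 4.1°).

PF = 0.9974 (lagging, φ = 4.1°)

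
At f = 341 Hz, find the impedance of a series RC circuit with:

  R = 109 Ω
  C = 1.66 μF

Step 1 — Angular frequency: ω = 2π·f = 2π·341 = 2143 rad/s.
Step 2 — Component impedances:
  R: Z = R = 109 Ω
  C: Z = 1/(jωC) = -j/(ω·C) = 0 - j281.2 Ω
Step 3 — Series combination: Z_total = R + C = 109 - j281.2 Ω = 301.6∠-68.8° Ω.

Z = 109 - j281.2 Ω = 301.6∠-68.8° Ω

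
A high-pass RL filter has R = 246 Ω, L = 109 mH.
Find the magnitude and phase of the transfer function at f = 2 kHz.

Step 1 — Angular frequency: ω = 2π·2000 = 1.257e+04 rad/s.
Step 2 — Transfer function: H(jω) = jωL/(R + jωL).
Step 3 — Numerator jωL = j·1370; denominator R + jωL = 246 + j1370.
Step 4 — H = 0.9688 + j0.174.
Step 5 — Magnitude: |H| = 0.9843 (-0.1 dB); phase: φ = 10.2°.

|H| = 0.9843 (-0.1 dB), φ = 10.2°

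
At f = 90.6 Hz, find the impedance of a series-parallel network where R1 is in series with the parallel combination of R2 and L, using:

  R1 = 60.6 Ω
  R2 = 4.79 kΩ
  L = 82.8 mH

Step 1 — Angular frequency: ω = 2π·f = 2π·90.6 = 569.3 rad/s.
Step 2 — Component impedances:
  R1: Z = R = 60.6 Ω
  R2: Z = R = 4790 Ω
  L: Z = jωL = j·569.3·0.0828 = 0 + j47.13 Ω
Step 3 — Parallel branch: R2 || L = 1/(1/R2 + 1/L) = 0.4638 + j47.13 Ω.
Step 4 — Series with R1: Z_total = R1 + (R2 || L) = 61.06 + j47.13 Ω = 77.14∠37.7° Ω.

Z = 61.06 + j47.13 Ω = 77.14∠37.7° Ω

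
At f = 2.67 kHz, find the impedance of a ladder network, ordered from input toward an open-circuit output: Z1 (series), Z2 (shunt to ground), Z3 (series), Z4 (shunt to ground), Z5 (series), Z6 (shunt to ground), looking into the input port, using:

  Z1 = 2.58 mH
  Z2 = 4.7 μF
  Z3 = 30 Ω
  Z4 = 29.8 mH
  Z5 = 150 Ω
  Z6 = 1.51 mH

Step 1 — Angular frequency: ω = 2π·f = 2π·2670 = 1.678e+04 rad/s.
Step 2 — Component impedances:
  Z1: Z = jωL = j·1.678e+04·0.00258 = 0 + j43.28 Ω
  Z2: Z = 1/(jωC) = -j/(ω·C) = 0 - j12.68 Ω
  Z3: Z = R = 30 Ω
  Z4: Z = jωL = j·1.678e+04·0.0298 = 0 + j499.9 Ω
  Z5: Z = R = 150 Ω
  Z6: Z = jωL = j·1.678e+04·0.00151 = 0 + j25.33 Ω
Step 3 — Ladder network (open output): work backward from the far end, alternating series and parallel combinations. Z_in = 0.9461 + j30.31 Ω = 30.33∠88.2° Ω.

Z = 0.9461 + j30.31 Ω = 30.33∠88.2° Ω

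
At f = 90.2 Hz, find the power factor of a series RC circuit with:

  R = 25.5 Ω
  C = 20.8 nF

Step 1 — Angular frequency: ω = 2π·f = 2π·90.2 = 566.7 rad/s.
Step 2 — Component impedances:
  R: Z = R = 25.5 Ω
  C: Z = 1/(jωC) = -j/(ω·C) = 0 - j8.483e+04 Ω
Step 3 — Series combination: Z_total = R + C = 25.5 - j8.483e+04 Ω = 8.483e+04∠-90.0° Ω.
Step 4 — Power factor: PF = cos(φ) = Re(Z)/|Z| = 25.5/8.483e+04 = 0.0003006.
Step 5 — Type: Im(Z) = -8.483e+04 ⇒ leading (phase φ = -90.0°).

PF = 0.0003006 (leading, φ = -90.0°)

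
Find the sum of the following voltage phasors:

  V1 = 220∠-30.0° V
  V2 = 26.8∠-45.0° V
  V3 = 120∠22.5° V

Step 1 — Convert each phasor to rectangular form:
  V1 = 220·(cos(-30.0°) + j·sin(-30.0°)) = 190.5 - j110 V
  V2 = 26.8·(cos(-45.0°) + j·sin(-45.0°)) = 18.95 - j18.95 V
  V3 = 120·(cos(22.5°) + j·sin(22.5°)) = 110.9 + j45.92 V
Step 2 — Sum components: V_total = 320.3 - j83.03 V.
Step 3 — Convert to polar: |V_total| = 330.9 V, ∠V_total = -14.5°.

V_total = 330.9∠-14.5° V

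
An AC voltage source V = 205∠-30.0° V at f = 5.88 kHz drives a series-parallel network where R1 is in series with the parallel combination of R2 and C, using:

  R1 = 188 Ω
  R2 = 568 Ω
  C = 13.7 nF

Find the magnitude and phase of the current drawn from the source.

Step 1 — Angular frequency: ω = 2π·f = 2π·5880 = 3.695e+04 rad/s.
Step 2 — Component impedances:
  R1: Z = R = 188 Ω
  R2: Z = R = 568 Ω
  C: Z = 1/(jωC) = -j/(ω·C) = 0 - j1976 Ω
Step 3 — Parallel branch: R2 || C = 1/(1/R2 + 1/C) = 524.6 - j150.8 Ω.
Step 4 — Series with R1: Z_total = R1 + (R2 || C) = 712.6 - j150.8 Ω = 728.4∠-12.0° Ω.
Step 5 — Source phasor: V = 205∠-30.0° V = 177.5 - j102.5 V.
Step 6 — Ohm's law: I = V / Z_total = (177.5 - j102.5) / (712.6 - j150.8) = 0.2676 - j0.0872 A.
Step 7 — Convert to polar: |I| = 0.2814 A, ∠I = -18.0°.

I = 0.2814∠-18.0° A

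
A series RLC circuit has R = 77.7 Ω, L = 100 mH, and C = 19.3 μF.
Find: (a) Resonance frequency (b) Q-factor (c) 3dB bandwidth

Step 1 — Resonance condition Im(Z)=0 gives ω₀ = 1/√(LC).
Step 2 — ω₀ = 1/√(0.1·1.93e-05) = 719.8 rad/s.
Step 3 — f₀ = ω₀/(2π) = 114.6 Hz.
Step 4 — Series Q: Q = ω₀L/R = 719.8·0.1/77.7 = 0.9264.
Step 5 — 3dB bandwidth: Δω = ω₀/Q = 777 rad/s; BW = Δω/(2π) = 123.7 Hz.

(a) f₀ = 114.6 Hz  (b) Q = 0.9264  (c) BW = 123.7 Hz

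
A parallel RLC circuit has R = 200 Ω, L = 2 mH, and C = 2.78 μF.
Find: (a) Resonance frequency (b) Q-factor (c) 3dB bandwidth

Step 1 — Resonance: ω₀ = 1/√(LC) = 1/√(0.002·2.78e-06) = 1.341e+04 rad/s.
Step 2 — f₀ = ω₀/(2π) = 2134 Hz.
Step 3 — Parallel Q: Q = R/(ω₀L) = 200/(1.341e+04·0.002) = 7.457.
Step 4 — Bandwidth: Δω = ω₀/Q = 1799 rad/s; BW = Δω/(2π) = 286.2 Hz.

(a) f₀ = 2134 Hz  (b) Q = 7.457  (c) BW = 286.2 Hz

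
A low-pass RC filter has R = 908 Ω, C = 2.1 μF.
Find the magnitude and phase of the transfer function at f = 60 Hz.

Step 1 — Angular frequency: ω = 2π·60 = 377 rad/s.
Step 2 — Transfer function: H(jω) = 1/(1 + jωRC).
Step 3 — Denominator: 1 + jωRC = 1 + j·377·908·2.1e-06 = 1 + j0.7188.
Step 4 — H = 0.6593 - j0.4739.
Step 5 — Magnitude: |H| = 0.812 (-1.8 dB); phase: φ = -35.7°.

|H| = 0.812 (-1.8 dB), φ = -35.7°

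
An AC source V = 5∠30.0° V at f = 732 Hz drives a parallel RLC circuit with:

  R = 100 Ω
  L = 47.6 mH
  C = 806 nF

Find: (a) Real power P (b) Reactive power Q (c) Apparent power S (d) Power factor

Step 1 — Angular frequency: ω = 2π·f = 2π·732 = 4599 rad/s.
Step 2 — Component impedances:
  R: Z = R = 100 Ω
  L: Z = jωL = j·4599·0.0476 = 0 + j218.9 Ω
  C: Z = 1/(jωC) = -j/(ω·C) = 0 - j269.8 Ω
Step 3 — Parallel combination: 1/Z_total = 1/R + 1/L + 1/C; Z_total = 99.26 + j8.544 Ω = 99.63∠4.9° Ω.
Step 4 — Source phasor: V = 5∠30.0° V = 4.33 + j2.5 V.
Step 5 — Current: I = V / Z = 0.04545 + j0.02127 A = 0.05018∠25.1° A.
Step 6 — Complex power: S = V·I* = 0.25 + j0.02152 VA.
Step 7 — Real power: P = Re(S) = 0.25 W.
Step 8 — Reactive power: Q = Im(S) = 0.02152 VAR.
Step 9 — Apparent power: |S| = 0.2509 VA.
Step 10 — Power factor: PF = P/|S| = 0.9963 (lagging).

(a) P = 0.25 W  (b) Q = 0.02152 VAR  (c) S = 0.2509 VA  (d) PF = 0.9963 (lagging)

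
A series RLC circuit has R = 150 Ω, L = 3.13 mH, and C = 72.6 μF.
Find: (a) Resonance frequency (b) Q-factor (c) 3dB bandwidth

Step 1 — Resonance condition Im(Z)=0 gives ω₀ = 1/√(LC).
Step 2 — ω₀ = 1/√(0.00313·7.26e-05) = 2098 rad/s.
Step 3 — f₀ = ω₀/(2π) = 333.9 Hz.
Step 4 — Series Q: Q = ω₀L/R = 2098·0.00313/150 = 0.04377.
Step 5 — 3dB bandwidth: Δω = ω₀/Q = 4.792e+04 rad/s; BW = Δω/(2π) = 7627 Hz.

(a) f₀ = 333.9 Hz  (b) Q = 0.04377  (c) BW = 7627 Hz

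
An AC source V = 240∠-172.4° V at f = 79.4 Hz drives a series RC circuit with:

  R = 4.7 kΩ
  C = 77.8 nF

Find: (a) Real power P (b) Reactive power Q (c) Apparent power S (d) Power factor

Step 1 — Angular frequency: ω = 2π·f = 2π·79.4 = 498.9 rad/s.
Step 2 — Component impedances:
  R: Z = R = 4700 Ω
  C: Z = 1/(jωC) = -j/(ω·C) = 0 - j2.576e+04 Ω
Step 3 — Series combination: Z_total = R + C = 4700 - j2.576e+04 Ω = 2.619e+04∠-79.7° Ω.
Step 4 — Source phasor: V = 240∠-172.4° V = -237.9 - j31.74 V.
Step 5 — Current: I = V / Z = -0.0004378 - j0.009153 A = 0.009164∠-92.7° A.
Step 6 — Complex power: S = V·I* = 0.3947 - j2.164 VA.
Step 7 — Real power: P = Re(S) = 0.3947 W.
Step 8 — Reactive power: Q = Im(S) = -2.164 VAR.
Step 9 — Apparent power: |S| = 2.199 VA.
Step 10 — Power factor: PF = P/|S| = 0.1795 (leading).

(a) P = 0.3947 W  (b) Q = -2.164 VAR  (c) S = 2.199 VA  (d) PF = 0.1795 (leading)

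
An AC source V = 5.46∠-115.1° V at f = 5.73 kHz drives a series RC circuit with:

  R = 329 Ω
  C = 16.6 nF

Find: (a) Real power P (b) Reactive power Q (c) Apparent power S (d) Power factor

Step 1 — Angular frequency: ω = 2π·f = 2π·5730 = 3.6e+04 rad/s.
Step 2 — Component impedances:
  R: Z = R = 329 Ω
  C: Z = 1/(jωC) = -j/(ω·C) = 0 - j1673 Ω
Step 3 — Series combination: Z_total = R + C = 329 - j1673 Ω = 1705∠-78.9° Ω.
Step 4 — Source phasor: V = 5.46∠-115.1° V = -2.316 - j4.944 V.
Step 5 — Current: I = V / Z = 0.002583 - j0.001892 A = 0.003202∠-36.2° A.
Step 6 — Complex power: S = V·I* = 0.003373 - j0.01715 VA.
Step 7 — Real power: P = Re(S) = 0.003373 W.
Step 8 — Reactive power: Q = Im(S) = -0.01715 VAR.
Step 9 — Apparent power: |S| = 0.01748 VA.
Step 10 — Power factor: PF = P/|S| = 0.1929 (leading).

(a) P = 0.003373 W  (b) Q = -0.01715 VAR  (c) S = 0.01748 VA  (d) PF = 0.1929 (leading)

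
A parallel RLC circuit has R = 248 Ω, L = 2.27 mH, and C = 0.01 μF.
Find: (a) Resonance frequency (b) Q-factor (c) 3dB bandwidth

Step 1 — Resonance: ω₀ = 1/√(LC) = 1/√(0.00227·1e-08) = 2.099e+05 rad/s.
Step 2 — f₀ = ω₀/(2π) = 3.34e+04 Hz.
Step 3 — Parallel Q: Q = R/(ω₀L) = 248/(2.099e+05·0.00227) = 0.5205.
Step 4 — Bandwidth: Δω = ω₀/Q = 4.032e+05 rad/s; BW = Δω/(2π) = 6.418e+04 Hz.

(a) f₀ = 3.34e+04 Hz  (b) Q = 0.5205  (c) BW = 6.418e+04 Hz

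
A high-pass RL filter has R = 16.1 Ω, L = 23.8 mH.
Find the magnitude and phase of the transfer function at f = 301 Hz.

Step 1 — Angular frequency: ω = 2π·301 = 1891 rad/s.
Step 2 — Transfer function: H(jω) = jωL/(R + jωL).
Step 3 — Numerator jωL = j·45.01; denominator R + jωL = 16.1 + j45.01.
Step 4 — H = 0.8866 + j0.3171.
Step 5 — Magnitude: |H| = 0.9416 (-0.5 dB); phase: φ = 19.7°.

|H| = 0.9416 (-0.5 dB), φ = 19.7°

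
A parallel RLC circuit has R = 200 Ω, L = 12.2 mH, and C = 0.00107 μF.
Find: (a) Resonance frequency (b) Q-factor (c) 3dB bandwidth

Step 1 — Resonance: ω₀ = 1/√(LC) = 1/√(0.0122·1.07e-09) = 2.768e+05 rad/s.
Step 2 — f₀ = ω₀/(2π) = 4.405e+04 Hz.
Step 3 — Parallel Q: Q = R/(ω₀L) = 200/(2.768e+05·0.0122) = 0.05923.
Step 4 — Bandwidth: Δω = ω₀/Q = 4.673e+06 rad/s; BW = Δω/(2π) = 7.437e+05 Hz.

(a) f₀ = 4.405e+04 Hz  (b) Q = 0.05923  (c) BW = 7.437e+05 Hz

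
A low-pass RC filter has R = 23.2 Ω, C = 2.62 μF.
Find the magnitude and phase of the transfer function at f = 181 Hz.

Step 1 — Angular frequency: ω = 2π·181 = 1137 rad/s.
Step 2 — Transfer function: H(jω) = 1/(1 + jωRC).
Step 3 — Denominator: 1 + jωRC = 1 + j·1137·23.2·2.62e-06 = 1 + j0.06913.
Step 4 — H = 0.9952 - j0.0688.
Step 5 — Magnitude: |H| = 0.9976 (-0.0 dB); phase: φ = -4.0°.

|H| = 0.9976 (-0.0 dB), φ = -4.0°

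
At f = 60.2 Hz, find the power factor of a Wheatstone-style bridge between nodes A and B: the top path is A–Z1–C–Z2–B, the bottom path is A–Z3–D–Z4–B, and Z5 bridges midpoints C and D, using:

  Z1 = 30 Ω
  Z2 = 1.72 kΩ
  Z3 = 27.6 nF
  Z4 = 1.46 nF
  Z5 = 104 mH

Step 1 — Angular frequency: ω = 2π·f = 2π·60.2 = 378.2 rad/s.
Step 2 — Component impedances:
  Z1: Z = R = 30 Ω
  Z2: Z = R = 1720 Ω
  Z3: Z = 1/(jωC) = -j/(ω·C) = 0 - j9.579e+04 Ω
  Z4: Z = 1/(jωC) = -j/(ω·C) = 0 - j1.811e+06 Ω
  Z5: Z = jωL = j·378.2·0.104 = 0 + j39.34 Ω
Step 3 — Bridge requires nodal analysis (the Z5 bridge couples midpoints C and D, so the two paths cannot be reduced to a simple series/parallel combination). Setting node B to ground and injecting 1 A at node A, the 3-node admittance system at A, C, D solves to V_A = Z_AB = 1750 - j1.643 Ω = 1750∠-0.1° Ω.
Step 4 — Power factor: PF = cos(φ) = Re(Z)/|Z| = 1750/1750 = 1.
Step 5 — Type: Im(Z) = -1.643 ⇒ leading (phase φ = -0.1°).

PF = 1 (leading, φ = -0.1°)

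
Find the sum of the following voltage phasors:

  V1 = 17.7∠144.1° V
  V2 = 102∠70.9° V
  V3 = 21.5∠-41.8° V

Step 1 — Convert each phasor to rectangular form:
  V1 = 17.7·(cos(144.1°) + j·sin(144.1°)) = -14.34 + j10.38 V
  V2 = 102·(cos(70.9°) + j·sin(70.9°)) = 33.38 + j96.38 V
  V3 = 21.5·(cos(-41.8°) + j·sin(-41.8°)) = 16.03 - j14.33 V
Step 2 — Sum components: V_total = 35.07 + j92.43 V.
Step 3 — Convert to polar: |V_total| = 98.86 V, ∠V_total = 69.2°.

V_total = 98.86∠69.2° V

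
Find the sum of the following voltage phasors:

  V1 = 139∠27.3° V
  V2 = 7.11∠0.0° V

Step 1 — Convert each phasor to rectangular form:
  V1 = 139·(cos(27.3°) + j·sin(27.3°)) = 123.5 + j63.75 V
  V2 = 7.11·(cos(0.0°) + j·sin(0.0°)) = 7.11 V
Step 2 — Sum components: V_total = 130.6 + j63.75 V.
Step 3 — Convert to polar: |V_total| = 145.4 V, ∠V_total = 26.0°.

V_total = 145.4∠26.0° V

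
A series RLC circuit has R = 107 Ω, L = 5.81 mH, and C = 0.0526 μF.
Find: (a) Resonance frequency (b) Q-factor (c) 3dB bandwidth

Step 1 — Resonance: ω₀ = 1/√(LC) = 1/√(0.00581·5.26e-08) = 5.72e+04 rad/s.
Step 2 — f₀ = ω₀/(2π) = 9104 Hz.
Step 3 — Series Q: Q = ω₀L/R = 5.72e+04·0.00581/107 = 3.106.
Step 4 — Bandwidth: Δω = ω₀/Q = 1.842e+04 rad/s; BW = Δω/(2π) = 2931 Hz.

(a) f₀ = 9104 Hz  (b) Q = 3.106  (c) BW = 2931 Hz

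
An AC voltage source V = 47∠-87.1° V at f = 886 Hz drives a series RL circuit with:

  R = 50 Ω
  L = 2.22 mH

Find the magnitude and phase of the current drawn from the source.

Step 1 — Angular frequency: ω = 2π·f = 2π·886 = 5567 rad/s.
Step 2 — Component impedances:
  R: Z = R = 50 Ω
  L: Z = jωL = j·5567·0.00222 = 0 + j12.36 Ω
Step 3 — Series combination: Z_total = R + L = 50 + j12.36 Ω = 51.5∠13.9° Ω.
Step 4 — Source phasor: V = 47∠-87.1° V = 2.378 - j46.94 V.
Step 5 — Ohm's law: I = V / Z_total = (2.378 - j46.94) / (50 + j12.36) = -0.1739 - j0.8958 A.
Step 6 — Convert to polar: |I| = 0.9125 A, ∠I = -101.0°.

I = 0.9125∠-101.0° A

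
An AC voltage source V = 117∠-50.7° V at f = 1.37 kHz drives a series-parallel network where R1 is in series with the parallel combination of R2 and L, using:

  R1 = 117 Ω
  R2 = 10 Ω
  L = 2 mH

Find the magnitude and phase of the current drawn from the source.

Step 1 — Angular frequency: ω = 2π·f = 2π·1370 = 8608 rad/s.
Step 2 — Component impedances:
  R1: Z = R = 117 Ω
  R2: Z = R = 10 Ω
  L: Z = jωL = j·8608·0.002 = 0 + j17.22 Ω
Step 3 — Parallel branch: R2 || L = 1/(1/R2 + 1/L) = 7.477 + j4.343 Ω.
Step 4 — Series with R1: Z_total = R1 + (R2 || L) = 124.5 + j4.343 Ω = 124.6∠2.0° Ω.
Step 5 — Source phasor: V = 117∠-50.7° V = 74.11 - j90.54 V.
Step 6 — Ohm's law: I = V / Z_total = (74.11 - j90.54) / (124.5 + j4.343) = 0.5693 - j0.7472 A.
Step 7 — Convert to polar: |I| = 0.9394 A, ∠I = -52.7°.

I = 0.9394∠-52.7° A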